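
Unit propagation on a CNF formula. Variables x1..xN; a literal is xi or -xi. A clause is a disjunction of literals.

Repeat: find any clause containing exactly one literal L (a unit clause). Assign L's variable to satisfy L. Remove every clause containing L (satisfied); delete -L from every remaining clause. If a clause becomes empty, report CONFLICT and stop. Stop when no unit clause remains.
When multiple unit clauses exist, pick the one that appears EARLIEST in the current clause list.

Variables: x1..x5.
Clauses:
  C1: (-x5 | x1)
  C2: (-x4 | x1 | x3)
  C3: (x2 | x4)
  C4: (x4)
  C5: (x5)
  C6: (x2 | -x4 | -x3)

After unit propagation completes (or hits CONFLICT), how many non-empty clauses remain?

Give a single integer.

unit clause [4] forces x4=T; simplify:
  drop -4 from [-4, 1, 3] -> [1, 3]
  drop -4 from [2, -4, -3] -> [2, -3]
  satisfied 2 clause(s); 4 remain; assigned so far: [4]
unit clause [5] forces x5=T; simplify:
  drop -5 from [-5, 1] -> [1]
  satisfied 1 clause(s); 3 remain; assigned so far: [4, 5]
unit clause [1] forces x1=T; simplify:
  satisfied 2 clause(s); 1 remain; assigned so far: [1, 4, 5]

Answer: 1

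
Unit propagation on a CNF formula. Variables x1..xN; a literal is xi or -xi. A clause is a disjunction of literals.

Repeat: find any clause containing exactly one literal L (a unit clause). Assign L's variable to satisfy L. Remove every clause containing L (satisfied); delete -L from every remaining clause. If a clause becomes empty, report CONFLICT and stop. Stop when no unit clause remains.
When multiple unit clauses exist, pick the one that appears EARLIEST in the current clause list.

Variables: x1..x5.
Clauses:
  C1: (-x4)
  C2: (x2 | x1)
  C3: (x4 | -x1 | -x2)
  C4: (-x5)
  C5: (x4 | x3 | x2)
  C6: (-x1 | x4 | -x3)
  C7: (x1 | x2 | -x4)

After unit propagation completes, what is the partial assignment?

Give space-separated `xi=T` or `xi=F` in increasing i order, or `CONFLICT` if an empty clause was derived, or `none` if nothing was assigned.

unit clause [-4] forces x4=F; simplify:
  drop 4 from [4, -1, -2] -> [-1, -2]
  drop 4 from [4, 3, 2] -> [3, 2]
  drop 4 from [-1, 4, -3] -> [-1, -3]
  satisfied 2 clause(s); 5 remain; assigned so far: [4]
unit clause [-5] forces x5=F; simplify:
  satisfied 1 clause(s); 4 remain; assigned so far: [4, 5]

Answer: x4=F x5=F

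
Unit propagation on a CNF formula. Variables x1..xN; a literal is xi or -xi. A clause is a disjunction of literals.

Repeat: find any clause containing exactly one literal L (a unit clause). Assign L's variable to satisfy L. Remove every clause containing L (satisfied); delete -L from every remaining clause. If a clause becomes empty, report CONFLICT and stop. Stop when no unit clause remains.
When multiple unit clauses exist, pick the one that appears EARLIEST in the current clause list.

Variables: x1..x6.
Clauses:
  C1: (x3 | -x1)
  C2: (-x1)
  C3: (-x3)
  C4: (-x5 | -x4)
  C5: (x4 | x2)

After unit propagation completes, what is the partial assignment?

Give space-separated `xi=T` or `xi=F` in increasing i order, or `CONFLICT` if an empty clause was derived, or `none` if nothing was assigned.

Answer: x1=F x3=F

Derivation:
unit clause [-1] forces x1=F; simplify:
  satisfied 2 clause(s); 3 remain; assigned so far: [1]
unit clause [-3] forces x3=F; simplify:
  satisfied 1 clause(s); 2 remain; assigned so far: [1, 3]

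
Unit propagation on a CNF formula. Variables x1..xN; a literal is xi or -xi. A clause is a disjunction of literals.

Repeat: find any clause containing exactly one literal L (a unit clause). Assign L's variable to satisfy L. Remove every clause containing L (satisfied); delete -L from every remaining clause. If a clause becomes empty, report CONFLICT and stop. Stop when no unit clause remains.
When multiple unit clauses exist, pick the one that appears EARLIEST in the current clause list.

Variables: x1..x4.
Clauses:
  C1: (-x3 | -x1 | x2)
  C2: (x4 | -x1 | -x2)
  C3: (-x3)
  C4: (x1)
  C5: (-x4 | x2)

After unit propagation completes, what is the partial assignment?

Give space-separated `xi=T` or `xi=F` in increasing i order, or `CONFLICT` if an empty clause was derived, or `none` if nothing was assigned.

Answer: x1=T x3=F

Derivation:
unit clause [-3] forces x3=F; simplify:
  satisfied 2 clause(s); 3 remain; assigned so far: [3]
unit clause [1] forces x1=T; simplify:
  drop -1 from [4, -1, -2] -> [4, -2]
  satisfied 1 clause(s); 2 remain; assigned so far: [1, 3]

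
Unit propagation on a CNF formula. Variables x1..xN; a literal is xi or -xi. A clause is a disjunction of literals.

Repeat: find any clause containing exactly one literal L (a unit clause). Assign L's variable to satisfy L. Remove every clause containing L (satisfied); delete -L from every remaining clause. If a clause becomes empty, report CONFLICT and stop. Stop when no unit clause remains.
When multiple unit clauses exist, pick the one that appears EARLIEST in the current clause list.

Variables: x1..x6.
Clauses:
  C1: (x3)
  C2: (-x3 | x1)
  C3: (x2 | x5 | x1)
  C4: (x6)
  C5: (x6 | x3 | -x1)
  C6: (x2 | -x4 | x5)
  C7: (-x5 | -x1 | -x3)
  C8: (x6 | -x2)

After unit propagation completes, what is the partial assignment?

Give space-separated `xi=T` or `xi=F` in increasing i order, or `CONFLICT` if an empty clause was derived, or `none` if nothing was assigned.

Answer: x1=T x3=T x5=F x6=T

Derivation:
unit clause [3] forces x3=T; simplify:
  drop -3 from [-3, 1] -> [1]
  drop -3 from [-5, -1, -3] -> [-5, -1]
  satisfied 2 clause(s); 6 remain; assigned so far: [3]
unit clause [1] forces x1=T; simplify:
  drop -1 from [-5, -1] -> [-5]
  satisfied 2 clause(s); 4 remain; assigned so far: [1, 3]
unit clause [6] forces x6=T; simplify:
  satisfied 2 clause(s); 2 remain; assigned so far: [1, 3, 6]
unit clause [-5] forces x5=F; simplify:
  drop 5 from [2, -4, 5] -> [2, -4]
  satisfied 1 clause(s); 1 remain; assigned so far: [1, 3, 5, 6]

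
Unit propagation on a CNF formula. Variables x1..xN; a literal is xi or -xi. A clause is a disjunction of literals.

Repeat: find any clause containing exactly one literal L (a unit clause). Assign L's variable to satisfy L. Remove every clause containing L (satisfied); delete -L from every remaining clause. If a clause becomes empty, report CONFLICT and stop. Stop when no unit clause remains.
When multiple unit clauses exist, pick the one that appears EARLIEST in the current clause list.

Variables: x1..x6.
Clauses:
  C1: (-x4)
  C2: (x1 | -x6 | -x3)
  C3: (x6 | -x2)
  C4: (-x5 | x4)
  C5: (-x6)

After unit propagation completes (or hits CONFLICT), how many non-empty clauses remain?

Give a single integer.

Answer: 0

Derivation:
unit clause [-4] forces x4=F; simplify:
  drop 4 from [-5, 4] -> [-5]
  satisfied 1 clause(s); 4 remain; assigned so far: [4]
unit clause [-5] forces x5=F; simplify:
  satisfied 1 clause(s); 3 remain; assigned so far: [4, 5]
unit clause [-6] forces x6=F; simplify:
  drop 6 from [6, -2] -> [-2]
  satisfied 2 clause(s); 1 remain; assigned so far: [4, 5, 6]
unit clause [-2] forces x2=F; simplify:
  satisfied 1 clause(s); 0 remain; assigned so far: [2, 4, 5, 6]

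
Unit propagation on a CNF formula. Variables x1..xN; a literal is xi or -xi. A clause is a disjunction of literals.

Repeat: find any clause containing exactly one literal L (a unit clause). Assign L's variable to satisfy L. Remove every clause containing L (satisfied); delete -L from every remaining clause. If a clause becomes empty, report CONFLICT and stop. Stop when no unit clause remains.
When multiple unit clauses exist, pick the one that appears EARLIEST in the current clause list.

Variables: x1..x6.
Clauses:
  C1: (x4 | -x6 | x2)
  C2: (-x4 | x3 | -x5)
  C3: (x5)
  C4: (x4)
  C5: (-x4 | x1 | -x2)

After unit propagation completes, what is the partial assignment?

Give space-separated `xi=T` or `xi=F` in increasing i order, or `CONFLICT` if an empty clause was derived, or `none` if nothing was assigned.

Answer: x3=T x4=T x5=T

Derivation:
unit clause [5] forces x5=T; simplify:
  drop -5 from [-4, 3, -5] -> [-4, 3]
  satisfied 1 clause(s); 4 remain; assigned so far: [5]
unit clause [4] forces x4=T; simplify:
  drop -4 from [-4, 3] -> [3]
  drop -4 from [-4, 1, -2] -> [1, -2]
  satisfied 2 clause(s); 2 remain; assigned so far: [4, 5]
unit clause [3] forces x3=T; simplify:
  satisfied 1 clause(s); 1 remain; assigned so far: [3, 4, 5]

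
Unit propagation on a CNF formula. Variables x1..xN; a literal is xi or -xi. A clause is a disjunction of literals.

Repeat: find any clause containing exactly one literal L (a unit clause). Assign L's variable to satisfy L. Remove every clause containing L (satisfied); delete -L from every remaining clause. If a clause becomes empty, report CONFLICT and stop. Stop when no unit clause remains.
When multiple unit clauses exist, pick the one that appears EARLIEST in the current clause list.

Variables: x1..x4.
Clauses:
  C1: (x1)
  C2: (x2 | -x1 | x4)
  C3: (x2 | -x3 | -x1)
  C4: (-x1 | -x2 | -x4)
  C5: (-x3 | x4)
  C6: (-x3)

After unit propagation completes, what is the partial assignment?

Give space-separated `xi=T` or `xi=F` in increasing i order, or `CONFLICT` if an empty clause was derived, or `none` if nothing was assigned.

Answer: x1=T x3=F

Derivation:
unit clause [1] forces x1=T; simplify:
  drop -1 from [2, -1, 4] -> [2, 4]
  drop -1 from [2, -3, -1] -> [2, -3]
  drop -1 from [-1, -2, -4] -> [-2, -4]
  satisfied 1 clause(s); 5 remain; assigned so far: [1]
unit clause [-3] forces x3=F; simplify:
  satisfied 3 clause(s); 2 remain; assigned so far: [1, 3]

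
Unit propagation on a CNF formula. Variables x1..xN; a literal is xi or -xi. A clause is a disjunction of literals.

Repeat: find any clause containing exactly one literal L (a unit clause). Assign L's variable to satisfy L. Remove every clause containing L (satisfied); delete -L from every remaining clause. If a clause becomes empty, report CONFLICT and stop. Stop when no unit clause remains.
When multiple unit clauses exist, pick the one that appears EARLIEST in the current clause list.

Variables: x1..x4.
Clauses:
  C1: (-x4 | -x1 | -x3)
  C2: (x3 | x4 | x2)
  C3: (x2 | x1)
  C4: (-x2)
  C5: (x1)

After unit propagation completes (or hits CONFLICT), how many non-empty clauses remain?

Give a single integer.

Answer: 2

Derivation:
unit clause [-2] forces x2=F; simplify:
  drop 2 from [3, 4, 2] -> [3, 4]
  drop 2 from [2, 1] -> [1]
  satisfied 1 clause(s); 4 remain; assigned so far: [2]
unit clause [1] forces x1=T; simplify:
  drop -1 from [-4, -1, -3] -> [-4, -3]
  satisfied 2 clause(s); 2 remain; assigned so far: [1, 2]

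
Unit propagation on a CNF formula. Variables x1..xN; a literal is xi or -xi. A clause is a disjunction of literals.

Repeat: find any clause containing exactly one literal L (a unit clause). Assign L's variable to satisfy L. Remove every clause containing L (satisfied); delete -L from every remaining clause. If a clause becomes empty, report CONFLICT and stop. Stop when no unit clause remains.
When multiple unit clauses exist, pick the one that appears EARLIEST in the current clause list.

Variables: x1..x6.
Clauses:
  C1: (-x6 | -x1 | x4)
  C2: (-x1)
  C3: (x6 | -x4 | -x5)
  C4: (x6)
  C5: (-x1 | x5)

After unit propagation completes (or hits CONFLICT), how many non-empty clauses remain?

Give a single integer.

Answer: 0

Derivation:
unit clause [-1] forces x1=F; simplify:
  satisfied 3 clause(s); 2 remain; assigned so far: [1]
unit clause [6] forces x6=T; simplify:
  satisfied 2 clause(s); 0 remain; assigned so far: [1, 6]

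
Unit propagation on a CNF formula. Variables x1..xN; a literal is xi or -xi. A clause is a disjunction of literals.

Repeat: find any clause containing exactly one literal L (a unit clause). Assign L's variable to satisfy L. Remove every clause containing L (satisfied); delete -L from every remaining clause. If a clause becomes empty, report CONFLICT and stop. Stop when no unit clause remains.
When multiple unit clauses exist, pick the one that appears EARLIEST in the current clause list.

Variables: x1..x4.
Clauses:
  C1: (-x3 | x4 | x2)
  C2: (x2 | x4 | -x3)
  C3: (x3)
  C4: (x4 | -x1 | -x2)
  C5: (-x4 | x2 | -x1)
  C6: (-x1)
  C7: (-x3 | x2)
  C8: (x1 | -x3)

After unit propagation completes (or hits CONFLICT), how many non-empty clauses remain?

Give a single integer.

Answer: 3

Derivation:
unit clause [3] forces x3=T; simplify:
  drop -3 from [-3, 4, 2] -> [4, 2]
  drop -3 from [2, 4, -3] -> [2, 4]
  drop -3 from [-3, 2] -> [2]
  drop -3 from [1, -3] -> [1]
  satisfied 1 clause(s); 7 remain; assigned so far: [3]
unit clause [-1] forces x1=F; simplify:
  drop 1 from [1] -> [] (empty!)
  satisfied 3 clause(s); 4 remain; assigned so far: [1, 3]
CONFLICT (empty clause)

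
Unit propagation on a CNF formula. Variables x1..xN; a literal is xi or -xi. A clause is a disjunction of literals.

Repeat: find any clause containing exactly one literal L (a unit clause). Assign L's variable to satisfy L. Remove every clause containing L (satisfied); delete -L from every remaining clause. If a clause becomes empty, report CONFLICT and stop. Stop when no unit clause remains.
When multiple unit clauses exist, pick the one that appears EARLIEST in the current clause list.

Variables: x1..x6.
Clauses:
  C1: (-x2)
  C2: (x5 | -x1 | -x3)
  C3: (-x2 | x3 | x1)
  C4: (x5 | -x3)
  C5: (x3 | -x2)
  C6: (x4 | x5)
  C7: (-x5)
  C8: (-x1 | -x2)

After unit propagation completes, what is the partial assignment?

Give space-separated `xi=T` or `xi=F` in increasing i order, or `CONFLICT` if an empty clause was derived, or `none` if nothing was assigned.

Answer: x2=F x3=F x4=T x5=F

Derivation:
unit clause [-2] forces x2=F; simplify:
  satisfied 4 clause(s); 4 remain; assigned so far: [2]
unit clause [-5] forces x5=F; simplify:
  drop 5 from [5, -1, -3] -> [-1, -3]
  drop 5 from [5, -3] -> [-3]
  drop 5 from [4, 5] -> [4]
  satisfied 1 clause(s); 3 remain; assigned so far: [2, 5]
unit clause [-3] forces x3=F; simplify:
  satisfied 2 clause(s); 1 remain; assigned so far: [2, 3, 5]
unit clause [4] forces x4=T; simplify:
  satisfied 1 clause(s); 0 remain; assigned so far: [2, 3, 4, 5]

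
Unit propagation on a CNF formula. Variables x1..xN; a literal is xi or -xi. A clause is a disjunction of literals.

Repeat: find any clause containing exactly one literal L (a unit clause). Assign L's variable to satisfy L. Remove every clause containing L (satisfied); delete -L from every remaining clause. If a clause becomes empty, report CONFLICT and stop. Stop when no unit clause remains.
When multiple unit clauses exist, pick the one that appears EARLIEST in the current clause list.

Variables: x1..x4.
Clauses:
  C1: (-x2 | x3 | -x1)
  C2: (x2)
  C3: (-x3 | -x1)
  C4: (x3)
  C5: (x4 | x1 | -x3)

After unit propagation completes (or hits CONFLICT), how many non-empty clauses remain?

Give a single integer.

unit clause [2] forces x2=T; simplify:
  drop -2 from [-2, 3, -1] -> [3, -1]
  satisfied 1 clause(s); 4 remain; assigned so far: [2]
unit clause [3] forces x3=T; simplify:
  drop -3 from [-3, -1] -> [-1]
  drop -3 from [4, 1, -3] -> [4, 1]
  satisfied 2 clause(s); 2 remain; assigned so far: [2, 3]
unit clause [-1] forces x1=F; simplify:
  drop 1 from [4, 1] -> [4]
  satisfied 1 clause(s); 1 remain; assigned so far: [1, 2, 3]
unit clause [4] forces x4=T; simplify:
  satisfied 1 clause(s); 0 remain; assigned so far: [1, 2, 3, 4]

Answer: 0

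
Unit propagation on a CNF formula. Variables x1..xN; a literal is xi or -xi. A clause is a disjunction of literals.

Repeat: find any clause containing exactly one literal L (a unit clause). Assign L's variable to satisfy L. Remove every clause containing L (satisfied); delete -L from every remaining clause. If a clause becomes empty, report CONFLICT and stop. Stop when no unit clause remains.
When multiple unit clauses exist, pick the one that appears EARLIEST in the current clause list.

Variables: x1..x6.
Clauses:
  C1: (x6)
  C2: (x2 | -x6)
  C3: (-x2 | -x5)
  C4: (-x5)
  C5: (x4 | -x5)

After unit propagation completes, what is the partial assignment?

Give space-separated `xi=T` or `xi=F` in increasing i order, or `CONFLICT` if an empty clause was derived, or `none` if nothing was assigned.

Answer: x2=T x5=F x6=T

Derivation:
unit clause [6] forces x6=T; simplify:
  drop -6 from [2, -6] -> [2]
  satisfied 1 clause(s); 4 remain; assigned so far: [6]
unit clause [2] forces x2=T; simplify:
  drop -2 from [-2, -5] -> [-5]
  satisfied 1 clause(s); 3 remain; assigned so far: [2, 6]
unit clause [-5] forces x5=F; simplify:
  satisfied 3 clause(s); 0 remain; assigned so far: [2, 5, 6]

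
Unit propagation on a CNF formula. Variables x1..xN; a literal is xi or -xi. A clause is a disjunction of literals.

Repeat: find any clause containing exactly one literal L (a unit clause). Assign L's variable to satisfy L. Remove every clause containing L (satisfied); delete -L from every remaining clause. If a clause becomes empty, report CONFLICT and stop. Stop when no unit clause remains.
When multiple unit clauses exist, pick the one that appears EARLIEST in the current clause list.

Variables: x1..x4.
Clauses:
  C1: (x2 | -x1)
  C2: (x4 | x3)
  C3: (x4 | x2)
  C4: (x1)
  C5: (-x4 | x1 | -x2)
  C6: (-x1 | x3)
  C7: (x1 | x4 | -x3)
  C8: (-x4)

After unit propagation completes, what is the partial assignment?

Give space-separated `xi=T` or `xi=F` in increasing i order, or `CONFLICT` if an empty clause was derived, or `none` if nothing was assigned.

unit clause [1] forces x1=T; simplify:
  drop -1 from [2, -1] -> [2]
  drop -1 from [-1, 3] -> [3]
  satisfied 3 clause(s); 5 remain; assigned so far: [1]
unit clause [2] forces x2=T; simplify:
  satisfied 2 clause(s); 3 remain; assigned so far: [1, 2]
unit clause [3] forces x3=T; simplify:
  satisfied 2 clause(s); 1 remain; assigned so far: [1, 2, 3]
unit clause [-4] forces x4=F; simplify:
  satisfied 1 clause(s); 0 remain; assigned so far: [1, 2, 3, 4]

Answer: x1=T x2=T x3=T x4=F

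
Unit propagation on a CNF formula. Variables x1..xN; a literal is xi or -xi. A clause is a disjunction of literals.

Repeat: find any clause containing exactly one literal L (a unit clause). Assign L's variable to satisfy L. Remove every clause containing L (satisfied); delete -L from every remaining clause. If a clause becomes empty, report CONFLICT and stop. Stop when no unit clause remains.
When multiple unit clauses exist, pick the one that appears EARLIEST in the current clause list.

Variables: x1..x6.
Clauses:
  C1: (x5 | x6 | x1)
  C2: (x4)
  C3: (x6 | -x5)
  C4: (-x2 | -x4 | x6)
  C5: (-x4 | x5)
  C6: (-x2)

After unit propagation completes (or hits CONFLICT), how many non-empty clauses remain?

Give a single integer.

unit clause [4] forces x4=T; simplify:
  drop -4 from [-2, -4, 6] -> [-2, 6]
  drop -4 from [-4, 5] -> [5]
  satisfied 1 clause(s); 5 remain; assigned so far: [4]
unit clause [5] forces x5=T; simplify:
  drop -5 from [6, -5] -> [6]
  satisfied 2 clause(s); 3 remain; assigned so far: [4, 5]
unit clause [6] forces x6=T; simplify:
  satisfied 2 clause(s); 1 remain; assigned so far: [4, 5, 6]
unit clause [-2] forces x2=F; simplify:
  satisfied 1 clause(s); 0 remain; assigned so far: [2, 4, 5, 6]

Answer: 0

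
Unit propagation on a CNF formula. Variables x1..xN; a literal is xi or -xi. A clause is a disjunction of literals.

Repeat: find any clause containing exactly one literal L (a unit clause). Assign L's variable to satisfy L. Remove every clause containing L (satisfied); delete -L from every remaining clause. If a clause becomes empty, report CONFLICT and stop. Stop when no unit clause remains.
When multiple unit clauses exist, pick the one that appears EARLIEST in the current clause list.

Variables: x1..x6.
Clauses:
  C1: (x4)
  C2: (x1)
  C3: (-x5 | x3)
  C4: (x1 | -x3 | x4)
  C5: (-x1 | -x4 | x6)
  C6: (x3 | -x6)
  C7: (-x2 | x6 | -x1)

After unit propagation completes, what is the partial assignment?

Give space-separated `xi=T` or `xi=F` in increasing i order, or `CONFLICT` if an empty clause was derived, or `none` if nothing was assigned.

Answer: x1=T x3=T x4=T x6=T

Derivation:
unit clause [4] forces x4=T; simplify:
  drop -4 from [-1, -4, 6] -> [-1, 6]
  satisfied 2 clause(s); 5 remain; assigned so far: [4]
unit clause [1] forces x1=T; simplify:
  drop -1 from [-1, 6] -> [6]
  drop -1 from [-2, 6, -1] -> [-2, 6]
  satisfied 1 clause(s); 4 remain; assigned so far: [1, 4]
unit clause [6] forces x6=T; simplify:
  drop -6 from [3, -6] -> [3]
  satisfied 2 clause(s); 2 remain; assigned so far: [1, 4, 6]
unit clause [3] forces x3=T; simplify:
  satisfied 2 clause(s); 0 remain; assigned so far: [1, 3, 4, 6]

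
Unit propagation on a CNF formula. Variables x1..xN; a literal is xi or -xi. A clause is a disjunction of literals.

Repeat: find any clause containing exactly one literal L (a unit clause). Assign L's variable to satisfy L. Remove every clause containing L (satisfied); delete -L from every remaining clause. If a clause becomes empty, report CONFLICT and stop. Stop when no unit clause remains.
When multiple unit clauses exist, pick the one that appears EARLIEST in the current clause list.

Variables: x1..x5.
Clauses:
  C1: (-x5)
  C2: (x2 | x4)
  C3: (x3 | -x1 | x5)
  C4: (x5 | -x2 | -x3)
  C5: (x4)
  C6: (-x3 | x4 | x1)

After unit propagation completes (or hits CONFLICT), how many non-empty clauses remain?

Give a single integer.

Answer: 2

Derivation:
unit clause [-5] forces x5=F; simplify:
  drop 5 from [3, -1, 5] -> [3, -1]
  drop 5 from [5, -2, -3] -> [-2, -3]
  satisfied 1 clause(s); 5 remain; assigned so far: [5]
unit clause [4] forces x4=T; simplify:
  satisfied 3 clause(s); 2 remain; assigned so far: [4, 5]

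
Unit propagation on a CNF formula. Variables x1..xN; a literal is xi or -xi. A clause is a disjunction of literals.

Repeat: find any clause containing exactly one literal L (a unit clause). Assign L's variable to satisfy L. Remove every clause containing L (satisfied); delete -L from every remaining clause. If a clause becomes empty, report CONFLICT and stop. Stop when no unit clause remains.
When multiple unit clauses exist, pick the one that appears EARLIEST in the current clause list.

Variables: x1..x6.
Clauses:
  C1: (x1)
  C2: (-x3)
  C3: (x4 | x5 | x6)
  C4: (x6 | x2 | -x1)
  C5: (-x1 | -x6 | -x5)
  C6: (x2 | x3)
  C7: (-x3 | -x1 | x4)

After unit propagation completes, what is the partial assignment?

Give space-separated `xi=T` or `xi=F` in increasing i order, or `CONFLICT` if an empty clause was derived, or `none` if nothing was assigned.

Answer: x1=T x2=T x3=F

Derivation:
unit clause [1] forces x1=T; simplify:
  drop -1 from [6, 2, -1] -> [6, 2]
  drop -1 from [-1, -6, -5] -> [-6, -5]
  drop -1 from [-3, -1, 4] -> [-3, 4]
  satisfied 1 clause(s); 6 remain; assigned so far: [1]
unit clause [-3] forces x3=F; simplify:
  drop 3 from [2, 3] -> [2]
  satisfied 2 clause(s); 4 remain; assigned so far: [1, 3]
unit clause [2] forces x2=T; simplify:
  satisfied 2 clause(s); 2 remain; assigned so far: [1, 2, 3]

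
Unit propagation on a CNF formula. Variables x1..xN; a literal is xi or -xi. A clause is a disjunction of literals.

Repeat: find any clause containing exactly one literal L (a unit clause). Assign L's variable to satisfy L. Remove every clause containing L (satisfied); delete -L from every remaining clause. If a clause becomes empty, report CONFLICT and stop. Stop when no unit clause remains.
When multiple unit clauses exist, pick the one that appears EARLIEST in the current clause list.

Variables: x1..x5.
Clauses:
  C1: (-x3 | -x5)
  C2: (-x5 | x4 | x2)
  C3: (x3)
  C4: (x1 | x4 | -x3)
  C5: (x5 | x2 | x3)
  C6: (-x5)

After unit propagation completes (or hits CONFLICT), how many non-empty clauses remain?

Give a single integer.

unit clause [3] forces x3=T; simplify:
  drop -3 from [-3, -5] -> [-5]
  drop -3 from [1, 4, -3] -> [1, 4]
  satisfied 2 clause(s); 4 remain; assigned so far: [3]
unit clause [-5] forces x5=F; simplify:
  satisfied 3 clause(s); 1 remain; assigned so far: [3, 5]

Answer: 1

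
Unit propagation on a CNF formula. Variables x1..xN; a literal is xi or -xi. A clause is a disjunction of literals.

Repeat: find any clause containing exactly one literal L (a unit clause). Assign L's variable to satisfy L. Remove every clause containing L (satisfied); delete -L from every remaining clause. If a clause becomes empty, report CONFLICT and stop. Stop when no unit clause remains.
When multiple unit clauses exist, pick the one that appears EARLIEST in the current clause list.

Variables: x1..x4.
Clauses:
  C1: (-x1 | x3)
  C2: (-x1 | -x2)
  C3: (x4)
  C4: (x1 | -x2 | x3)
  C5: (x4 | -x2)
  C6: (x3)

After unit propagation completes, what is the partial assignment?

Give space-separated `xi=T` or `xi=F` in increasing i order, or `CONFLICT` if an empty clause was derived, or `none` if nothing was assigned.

unit clause [4] forces x4=T; simplify:
  satisfied 2 clause(s); 4 remain; assigned so far: [4]
unit clause [3] forces x3=T; simplify:
  satisfied 3 clause(s); 1 remain; assigned so far: [3, 4]

Answer: x3=T x4=T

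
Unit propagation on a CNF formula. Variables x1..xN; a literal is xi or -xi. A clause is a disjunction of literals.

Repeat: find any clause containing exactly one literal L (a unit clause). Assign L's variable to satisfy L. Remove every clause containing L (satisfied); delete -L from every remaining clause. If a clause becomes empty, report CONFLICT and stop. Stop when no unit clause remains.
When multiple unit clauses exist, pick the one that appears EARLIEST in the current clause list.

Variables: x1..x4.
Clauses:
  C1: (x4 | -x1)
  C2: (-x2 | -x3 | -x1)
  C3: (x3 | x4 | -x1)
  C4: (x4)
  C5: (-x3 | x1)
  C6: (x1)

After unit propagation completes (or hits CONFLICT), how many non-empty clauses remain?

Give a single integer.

unit clause [4] forces x4=T; simplify:
  satisfied 3 clause(s); 3 remain; assigned so far: [4]
unit clause [1] forces x1=T; simplify:
  drop -1 from [-2, -3, -1] -> [-2, -3]
  satisfied 2 clause(s); 1 remain; assigned so far: [1, 4]

Answer: 1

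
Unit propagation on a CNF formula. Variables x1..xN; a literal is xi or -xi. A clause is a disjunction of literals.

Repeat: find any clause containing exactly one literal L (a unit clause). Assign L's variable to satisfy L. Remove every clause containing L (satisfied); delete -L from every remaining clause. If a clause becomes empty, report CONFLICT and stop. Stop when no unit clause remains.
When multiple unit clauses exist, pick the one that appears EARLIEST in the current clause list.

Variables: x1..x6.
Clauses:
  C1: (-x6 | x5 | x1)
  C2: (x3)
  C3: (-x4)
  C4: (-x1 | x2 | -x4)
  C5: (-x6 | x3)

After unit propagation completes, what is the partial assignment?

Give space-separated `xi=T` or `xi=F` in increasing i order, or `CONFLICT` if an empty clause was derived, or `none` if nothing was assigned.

Answer: x3=T x4=F

Derivation:
unit clause [3] forces x3=T; simplify:
  satisfied 2 clause(s); 3 remain; assigned so far: [3]
unit clause [-4] forces x4=F; simplify:
  satisfied 2 clause(s); 1 remain; assigned so far: [3, 4]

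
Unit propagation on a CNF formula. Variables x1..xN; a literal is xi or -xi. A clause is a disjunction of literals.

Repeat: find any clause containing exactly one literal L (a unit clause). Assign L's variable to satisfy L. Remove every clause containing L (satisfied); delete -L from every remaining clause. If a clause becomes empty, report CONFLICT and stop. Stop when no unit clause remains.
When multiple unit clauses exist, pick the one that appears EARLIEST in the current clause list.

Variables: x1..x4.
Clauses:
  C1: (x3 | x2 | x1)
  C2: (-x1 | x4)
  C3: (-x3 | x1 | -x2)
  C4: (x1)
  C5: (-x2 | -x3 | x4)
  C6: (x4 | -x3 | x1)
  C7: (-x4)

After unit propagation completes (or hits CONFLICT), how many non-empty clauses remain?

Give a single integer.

Answer: 0

Derivation:
unit clause [1] forces x1=T; simplify:
  drop -1 from [-1, 4] -> [4]
  satisfied 4 clause(s); 3 remain; assigned so far: [1]
unit clause [4] forces x4=T; simplify:
  drop -4 from [-4] -> [] (empty!)
  satisfied 2 clause(s); 1 remain; assigned so far: [1, 4]
CONFLICT (empty clause)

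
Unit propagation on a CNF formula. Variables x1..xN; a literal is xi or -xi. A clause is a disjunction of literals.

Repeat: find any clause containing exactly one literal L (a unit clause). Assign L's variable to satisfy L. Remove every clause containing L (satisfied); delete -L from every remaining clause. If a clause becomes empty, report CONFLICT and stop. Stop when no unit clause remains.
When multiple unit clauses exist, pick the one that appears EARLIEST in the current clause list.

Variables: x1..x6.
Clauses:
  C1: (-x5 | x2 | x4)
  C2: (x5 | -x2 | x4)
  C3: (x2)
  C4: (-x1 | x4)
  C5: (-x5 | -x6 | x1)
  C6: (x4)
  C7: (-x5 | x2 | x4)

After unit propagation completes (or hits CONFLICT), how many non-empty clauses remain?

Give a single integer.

Answer: 1

Derivation:
unit clause [2] forces x2=T; simplify:
  drop -2 from [5, -2, 4] -> [5, 4]
  satisfied 3 clause(s); 4 remain; assigned so far: [2]
unit clause [4] forces x4=T; simplify:
  satisfied 3 clause(s); 1 remain; assigned so far: [2, 4]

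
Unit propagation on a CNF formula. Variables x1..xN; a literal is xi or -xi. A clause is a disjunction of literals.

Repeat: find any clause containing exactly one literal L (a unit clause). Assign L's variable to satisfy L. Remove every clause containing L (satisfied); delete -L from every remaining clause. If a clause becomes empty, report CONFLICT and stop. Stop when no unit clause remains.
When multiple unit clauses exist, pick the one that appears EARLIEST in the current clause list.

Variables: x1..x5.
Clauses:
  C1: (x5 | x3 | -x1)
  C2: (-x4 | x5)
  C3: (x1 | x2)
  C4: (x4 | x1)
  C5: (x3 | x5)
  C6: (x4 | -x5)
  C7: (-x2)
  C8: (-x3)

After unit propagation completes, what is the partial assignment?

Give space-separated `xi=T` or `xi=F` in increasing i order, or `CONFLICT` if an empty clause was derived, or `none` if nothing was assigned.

Answer: x1=T x2=F x3=F x4=T x5=T

Derivation:
unit clause [-2] forces x2=F; simplify:
  drop 2 from [1, 2] -> [1]
  satisfied 1 clause(s); 7 remain; assigned so far: [2]
unit clause [1] forces x1=T; simplify:
  drop -1 from [5, 3, -1] -> [5, 3]
  satisfied 2 clause(s); 5 remain; assigned so far: [1, 2]
unit clause [-3] forces x3=F; simplify:
  drop 3 from [5, 3] -> [5]
  drop 3 from [3, 5] -> [5]
  satisfied 1 clause(s); 4 remain; assigned so far: [1, 2, 3]
unit clause [5] forces x5=T; simplify:
  drop -5 from [4, -5] -> [4]
  satisfied 3 clause(s); 1 remain; assigned so far: [1, 2, 3, 5]
unit clause [4] forces x4=T; simplify:
  satisfied 1 clause(s); 0 remain; assigned so far: [1, 2, 3, 4, 5]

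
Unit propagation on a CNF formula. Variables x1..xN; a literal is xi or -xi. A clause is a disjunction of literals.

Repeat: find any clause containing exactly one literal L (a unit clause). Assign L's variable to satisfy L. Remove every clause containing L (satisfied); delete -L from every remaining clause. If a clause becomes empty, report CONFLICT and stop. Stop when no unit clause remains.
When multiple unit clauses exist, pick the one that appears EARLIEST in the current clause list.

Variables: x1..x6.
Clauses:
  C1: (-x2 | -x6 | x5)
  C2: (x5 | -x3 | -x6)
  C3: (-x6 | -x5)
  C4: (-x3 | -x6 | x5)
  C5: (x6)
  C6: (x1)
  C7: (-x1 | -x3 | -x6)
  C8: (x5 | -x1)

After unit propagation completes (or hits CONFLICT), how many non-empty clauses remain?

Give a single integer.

unit clause [6] forces x6=T; simplify:
  drop -6 from [-2, -6, 5] -> [-2, 5]
  drop -6 from [5, -3, -6] -> [5, -3]
  drop -6 from [-6, -5] -> [-5]
  drop -6 from [-3, -6, 5] -> [-3, 5]
  drop -6 from [-1, -3, -6] -> [-1, -3]
  satisfied 1 clause(s); 7 remain; assigned so far: [6]
unit clause [-5] forces x5=F; simplify:
  drop 5 from [-2, 5] -> [-2]
  drop 5 from [5, -3] -> [-3]
  drop 5 from [-3, 5] -> [-3]
  drop 5 from [5, -1] -> [-1]
  satisfied 1 clause(s); 6 remain; assigned so far: [5, 6]
unit clause [-2] forces x2=F; simplify:
  satisfied 1 clause(s); 5 remain; assigned so far: [2, 5, 6]
unit clause [-3] forces x3=F; simplify:
  satisfied 3 clause(s); 2 remain; assigned so far: [2, 3, 5, 6]
unit clause [1] forces x1=T; simplify:
  drop -1 from [-1] -> [] (empty!)
  satisfied 1 clause(s); 1 remain; assigned so far: [1, 2, 3, 5, 6]
CONFLICT (empty clause)

Answer: 0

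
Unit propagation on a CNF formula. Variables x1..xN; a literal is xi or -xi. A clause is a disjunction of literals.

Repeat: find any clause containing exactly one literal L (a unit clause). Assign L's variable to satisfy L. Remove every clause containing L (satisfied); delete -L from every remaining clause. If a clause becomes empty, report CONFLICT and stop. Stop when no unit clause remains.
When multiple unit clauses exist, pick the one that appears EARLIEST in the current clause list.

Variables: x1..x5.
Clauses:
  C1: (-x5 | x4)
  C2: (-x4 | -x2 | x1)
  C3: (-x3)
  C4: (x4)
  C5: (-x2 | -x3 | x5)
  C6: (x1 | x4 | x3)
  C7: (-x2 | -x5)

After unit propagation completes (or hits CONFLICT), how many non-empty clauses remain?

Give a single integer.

Answer: 2

Derivation:
unit clause [-3] forces x3=F; simplify:
  drop 3 from [1, 4, 3] -> [1, 4]
  satisfied 2 clause(s); 5 remain; assigned so far: [3]
unit clause [4] forces x4=T; simplify:
  drop -4 from [-4, -2, 1] -> [-2, 1]
  satisfied 3 clause(s); 2 remain; assigned so far: [3, 4]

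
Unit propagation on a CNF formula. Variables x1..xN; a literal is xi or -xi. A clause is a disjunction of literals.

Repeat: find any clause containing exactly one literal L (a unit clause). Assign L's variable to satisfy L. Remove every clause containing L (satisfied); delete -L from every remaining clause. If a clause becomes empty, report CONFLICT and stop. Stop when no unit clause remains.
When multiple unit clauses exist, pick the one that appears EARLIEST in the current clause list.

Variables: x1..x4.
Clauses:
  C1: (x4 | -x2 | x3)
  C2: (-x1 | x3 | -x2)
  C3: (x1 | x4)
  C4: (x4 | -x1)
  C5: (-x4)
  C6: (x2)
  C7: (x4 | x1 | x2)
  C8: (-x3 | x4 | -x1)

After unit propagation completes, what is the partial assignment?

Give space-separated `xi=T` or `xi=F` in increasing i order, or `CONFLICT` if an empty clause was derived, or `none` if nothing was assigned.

Answer: CONFLICT

Derivation:
unit clause [-4] forces x4=F; simplify:
  drop 4 from [4, -2, 3] -> [-2, 3]
  drop 4 from [1, 4] -> [1]
  drop 4 from [4, -1] -> [-1]
  drop 4 from [4, 1, 2] -> [1, 2]
  drop 4 from [-3, 4, -1] -> [-3, -1]
  satisfied 1 clause(s); 7 remain; assigned so far: [4]
unit clause [1] forces x1=T; simplify:
  drop -1 from [-1, 3, -2] -> [3, -2]
  drop -1 from [-1] -> [] (empty!)
  drop -1 from [-3, -1] -> [-3]
  satisfied 2 clause(s); 5 remain; assigned so far: [1, 4]
CONFLICT (empty clause)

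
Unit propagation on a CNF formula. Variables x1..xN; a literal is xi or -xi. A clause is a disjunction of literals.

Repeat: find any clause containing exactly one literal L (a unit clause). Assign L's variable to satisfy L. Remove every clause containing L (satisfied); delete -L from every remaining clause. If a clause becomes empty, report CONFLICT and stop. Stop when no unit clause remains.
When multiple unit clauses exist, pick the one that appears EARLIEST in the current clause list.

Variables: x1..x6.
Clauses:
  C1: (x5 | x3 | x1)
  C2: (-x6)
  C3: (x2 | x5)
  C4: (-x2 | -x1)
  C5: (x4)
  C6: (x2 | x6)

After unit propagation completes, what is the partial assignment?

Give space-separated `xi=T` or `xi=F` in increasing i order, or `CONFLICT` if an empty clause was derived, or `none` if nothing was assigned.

Answer: x1=F x2=T x4=T x6=F

Derivation:
unit clause [-6] forces x6=F; simplify:
  drop 6 from [2, 6] -> [2]
  satisfied 1 clause(s); 5 remain; assigned so far: [6]
unit clause [4] forces x4=T; simplify:
  satisfied 1 clause(s); 4 remain; assigned so far: [4, 6]
unit clause [2] forces x2=T; simplify:
  drop -2 from [-2, -1] -> [-1]
  satisfied 2 clause(s); 2 remain; assigned so far: [2, 4, 6]
unit clause [-1] forces x1=F; simplify:
  drop 1 from [5, 3, 1] -> [5, 3]
  satisfied 1 clause(s); 1 remain; assigned so far: [1, 2, 4, 6]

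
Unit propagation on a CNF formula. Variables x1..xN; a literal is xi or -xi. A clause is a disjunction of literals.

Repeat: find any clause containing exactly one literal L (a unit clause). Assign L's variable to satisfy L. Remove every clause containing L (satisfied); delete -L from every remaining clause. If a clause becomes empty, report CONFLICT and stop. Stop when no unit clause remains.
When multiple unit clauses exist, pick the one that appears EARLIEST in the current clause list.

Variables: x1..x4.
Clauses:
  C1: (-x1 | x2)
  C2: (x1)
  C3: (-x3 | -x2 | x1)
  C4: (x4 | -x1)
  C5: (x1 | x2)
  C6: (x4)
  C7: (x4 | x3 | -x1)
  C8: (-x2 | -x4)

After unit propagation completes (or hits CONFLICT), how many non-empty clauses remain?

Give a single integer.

unit clause [1] forces x1=T; simplify:
  drop -1 from [-1, 2] -> [2]
  drop -1 from [4, -1] -> [4]
  drop -1 from [4, 3, -1] -> [4, 3]
  satisfied 3 clause(s); 5 remain; assigned so far: [1]
unit clause [2] forces x2=T; simplify:
  drop -2 from [-2, -4] -> [-4]
  satisfied 1 clause(s); 4 remain; assigned so far: [1, 2]
unit clause [4] forces x4=T; simplify:
  drop -4 from [-4] -> [] (empty!)
  satisfied 3 clause(s); 1 remain; assigned so far: [1, 2, 4]
CONFLICT (empty clause)

Answer: 0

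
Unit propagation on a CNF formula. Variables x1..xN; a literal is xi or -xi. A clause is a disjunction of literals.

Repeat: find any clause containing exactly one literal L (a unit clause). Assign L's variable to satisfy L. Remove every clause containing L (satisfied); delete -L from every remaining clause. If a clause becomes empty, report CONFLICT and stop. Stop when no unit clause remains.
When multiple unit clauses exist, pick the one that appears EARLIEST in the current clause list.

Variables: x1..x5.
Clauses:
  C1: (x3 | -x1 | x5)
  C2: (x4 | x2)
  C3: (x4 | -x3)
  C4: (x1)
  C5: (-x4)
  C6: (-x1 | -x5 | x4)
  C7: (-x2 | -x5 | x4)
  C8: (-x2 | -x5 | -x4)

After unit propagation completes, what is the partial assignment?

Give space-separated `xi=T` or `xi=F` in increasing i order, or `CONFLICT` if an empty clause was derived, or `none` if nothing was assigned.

unit clause [1] forces x1=T; simplify:
  drop -1 from [3, -1, 5] -> [3, 5]
  drop -1 from [-1, -5, 4] -> [-5, 4]
  satisfied 1 clause(s); 7 remain; assigned so far: [1]
unit clause [-4] forces x4=F; simplify:
  drop 4 from [4, 2] -> [2]
  drop 4 from [4, -3] -> [-3]
  drop 4 from [-5, 4] -> [-5]
  drop 4 from [-2, -5, 4] -> [-2, -5]
  satisfied 2 clause(s); 5 remain; assigned so far: [1, 4]
unit clause [2] forces x2=T; simplify:
  drop -2 from [-2, -5] -> [-5]
  satisfied 1 clause(s); 4 remain; assigned so far: [1, 2, 4]
unit clause [-3] forces x3=F; simplify:
  drop 3 from [3, 5] -> [5]
  satisfied 1 clause(s); 3 remain; assigned so far: [1, 2, 3, 4]
unit clause [5] forces x5=T; simplify:
  drop -5 from [-5] -> [] (empty!)
  drop -5 from [-5] -> [] (empty!)
  satisfied 1 clause(s); 2 remain; assigned so far: [1, 2, 3, 4, 5]
CONFLICT (empty clause)

Answer: CONFLICT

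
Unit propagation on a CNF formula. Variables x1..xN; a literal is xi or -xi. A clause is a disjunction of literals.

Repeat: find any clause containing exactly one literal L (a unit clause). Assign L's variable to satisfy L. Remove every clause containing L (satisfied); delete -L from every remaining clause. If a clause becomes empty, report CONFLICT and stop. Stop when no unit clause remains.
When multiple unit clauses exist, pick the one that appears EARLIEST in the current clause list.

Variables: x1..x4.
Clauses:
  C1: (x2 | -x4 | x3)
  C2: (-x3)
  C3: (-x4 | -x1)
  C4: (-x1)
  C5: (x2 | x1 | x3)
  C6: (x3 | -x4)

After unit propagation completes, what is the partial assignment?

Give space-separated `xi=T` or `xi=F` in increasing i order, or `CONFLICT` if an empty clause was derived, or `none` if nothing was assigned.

Answer: x1=F x2=T x3=F x4=F

Derivation:
unit clause [-3] forces x3=F; simplify:
  drop 3 from [2, -4, 3] -> [2, -4]
  drop 3 from [2, 1, 3] -> [2, 1]
  drop 3 from [3, -4] -> [-4]
  satisfied 1 clause(s); 5 remain; assigned so far: [3]
unit clause [-1] forces x1=F; simplify:
  drop 1 from [2, 1] -> [2]
  satisfied 2 clause(s); 3 remain; assigned so far: [1, 3]
unit clause [2] forces x2=T; simplify:
  satisfied 2 clause(s); 1 remain; assigned so far: [1, 2, 3]
unit clause [-4] forces x4=F; simplify:
  satisfied 1 clause(s); 0 remain; assigned so far: [1, 2, 3, 4]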